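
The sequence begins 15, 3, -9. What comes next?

Differences: 3 - 15 = -12
This is an arithmetic sequence with common difference d = -12.
Next term = -9 + -12 = -21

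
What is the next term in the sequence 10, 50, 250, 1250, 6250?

Ratios: 50 / 10 = 5.0
This is a geometric sequence with common ratio r = 5.
Next term = 6250 * 5 = 31250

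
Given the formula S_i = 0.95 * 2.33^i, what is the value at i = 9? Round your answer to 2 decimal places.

S_9 = 0.95 * 2.33^9 ≈ 0.95 * 2023.9664 ≈ 1922.77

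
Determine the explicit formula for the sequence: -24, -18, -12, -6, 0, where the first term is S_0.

Check differences: -18 - -24 = 6
-12 - -18 = 6
Common difference d = 6.
First term a = -24.
Formula: S_i = -24 + 6*i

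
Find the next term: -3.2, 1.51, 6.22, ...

Differences: 1.51 - -3.2 = 4.71
This is an arithmetic sequence with common difference d = 4.71.
Next term = 6.22 + 4.71 = 10.93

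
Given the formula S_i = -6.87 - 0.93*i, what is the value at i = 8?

S_8 = -6.87 + -0.93*8 = -6.87 + -7.44 = -14.31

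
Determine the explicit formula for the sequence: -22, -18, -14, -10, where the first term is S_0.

Check differences: -18 - -22 = 4
-14 - -18 = 4
Common difference d = 4.
First term a = -22.
Formula: S_i = -22 + 4*i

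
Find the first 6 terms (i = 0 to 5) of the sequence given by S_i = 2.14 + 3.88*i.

This is an arithmetic sequence.
i=0: S_0 = 2.14 + 3.88*0 = 2.14
i=1: S_1 = 2.14 + 3.88*1 = 6.02
i=2: S_2 = 2.14 + 3.88*2 = 9.9
i=3: S_3 = 2.14 + 3.88*3 = 13.78
i=4: S_4 = 2.14 + 3.88*4 = 17.66
i=5: S_5 = 2.14 + 3.88*5 = 21.54
The first 6 terms are: [2.14, 6.02, 9.9, 13.78, 17.66, 21.54]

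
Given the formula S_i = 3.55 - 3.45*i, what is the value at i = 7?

S_7 = 3.55 + -3.45*7 = 3.55 + -24.15 = -20.6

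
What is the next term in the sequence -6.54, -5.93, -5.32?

Differences: -5.93 - -6.54 = 0.61
This is an arithmetic sequence with common difference d = 0.61.
Next term = -5.32 + 0.61 = -4.71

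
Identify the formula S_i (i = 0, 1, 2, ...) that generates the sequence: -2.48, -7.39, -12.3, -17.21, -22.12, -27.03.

Check differences: -7.39 - -2.48 = -4.91
-12.3 - -7.39 = -4.91
Common difference d = -4.91.
First term a = -2.48.
Formula: S_i = -2.48 - 4.91*i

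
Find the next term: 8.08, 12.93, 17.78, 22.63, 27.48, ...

Differences: 12.93 - 8.08 = 4.85
This is an arithmetic sequence with common difference d = 4.85.
Next term = 27.48 + 4.85 = 32.33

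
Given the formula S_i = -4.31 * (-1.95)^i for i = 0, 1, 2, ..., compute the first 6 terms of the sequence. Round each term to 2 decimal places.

This is a geometric sequence.
i=0: S_0 = -4.31 * (-1.95)^0 = -4.31
i=1: S_1 = -4.31 * (-1.95)^1 ≈ 8.4
i=2: S_2 = -4.31 * (-1.95)^2 ≈ -16.39
i=3: S_3 = -4.31 * (-1.95)^3 ≈ 31.96
i=4: S_4 = -4.31 * (-1.95)^4 ≈ -62.32
i=5: S_5 = -4.31 * (-1.95)^5 ≈ 121.52
The first 6 terms are: [-4.31, 8.4, -16.39, 31.96, -62.32, 121.52]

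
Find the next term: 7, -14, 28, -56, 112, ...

Ratios: -14 / 7 = -2.0
This is a geometric sequence with common ratio r = -2.
Next term = 112 * -2 = -224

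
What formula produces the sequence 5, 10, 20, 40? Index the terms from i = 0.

Check ratios: 10 / 5 = 2.0
Common ratio r = 2.
First term a = 5.
Formula: S_i = 5 * 2^i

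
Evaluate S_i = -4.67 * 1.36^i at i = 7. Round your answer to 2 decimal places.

S_7 = -4.67 * 1.36^7 ≈ -4.67 * 8.6054 ≈ -40.19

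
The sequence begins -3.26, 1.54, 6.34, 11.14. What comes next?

Differences: 1.54 - -3.26 = 4.8
This is an arithmetic sequence with common difference d = 4.8.
Next term = 11.14 + 4.8 = 15.94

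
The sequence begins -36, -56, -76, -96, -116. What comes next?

Differences: -56 - -36 = -20
This is an arithmetic sequence with common difference d = -20.
Next term = -116 + -20 = -136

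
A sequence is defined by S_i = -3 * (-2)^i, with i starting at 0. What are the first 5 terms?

This is a geometric sequence.
i=0: S_0 = -3 * (-2)^0 = -3
i=1: S_1 = -3 * (-2)^1 = 6
i=2: S_2 = -3 * (-2)^2 = -12
i=3: S_3 = -3 * (-2)^3 = 24
i=4: S_4 = -3 * (-2)^4 = -48
The first 5 terms are: [-3, 6, -12, 24, -48]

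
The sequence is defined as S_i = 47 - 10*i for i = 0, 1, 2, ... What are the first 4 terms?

This is an arithmetic sequence.
i=0: S_0 = 47 + -10*0 = 47
i=1: S_1 = 47 + -10*1 = 37
i=2: S_2 = 47 + -10*2 = 27
i=3: S_3 = 47 + -10*3 = 17
The first 4 terms are: [47, 37, 27, 17]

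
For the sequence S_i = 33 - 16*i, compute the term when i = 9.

S_9 = 33 + -16*9 = 33 + -144 = -111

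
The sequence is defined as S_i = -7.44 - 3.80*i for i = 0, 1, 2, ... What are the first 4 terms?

This is an arithmetic sequence.
i=0: S_0 = -7.44 + -3.8*0 = -7.44
i=1: S_1 = -7.44 + -3.8*1 = -11.24
i=2: S_2 = -7.44 + -3.8*2 = -15.04
i=3: S_3 = -7.44 + -3.8*3 = -18.84
The first 4 terms are: [-7.44, -11.24, -15.04, -18.84]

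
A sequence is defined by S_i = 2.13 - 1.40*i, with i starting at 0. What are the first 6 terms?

This is an arithmetic sequence.
i=0: S_0 = 2.13 + -1.4*0 = 2.13
i=1: S_1 = 2.13 + -1.4*1 = 0.73
i=2: S_2 = 2.13 + -1.4*2 = -0.67
i=3: S_3 = 2.13 + -1.4*3 = -2.07
i=4: S_4 = 2.13 + -1.4*4 = -3.47
i=5: S_5 = 2.13 + -1.4*5 = -4.87
The first 6 terms are: [2.13, 0.73, -0.67, -2.07, -3.47, -4.87]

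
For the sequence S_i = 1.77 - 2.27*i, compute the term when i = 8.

S_8 = 1.77 + -2.27*8 = 1.77 + -18.16 = -16.39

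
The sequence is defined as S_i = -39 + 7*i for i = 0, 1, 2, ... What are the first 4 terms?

This is an arithmetic sequence.
i=0: S_0 = -39 + 7*0 = -39
i=1: S_1 = -39 + 7*1 = -32
i=2: S_2 = -39 + 7*2 = -25
i=3: S_3 = -39 + 7*3 = -18
The first 4 terms are: [-39, -32, -25, -18]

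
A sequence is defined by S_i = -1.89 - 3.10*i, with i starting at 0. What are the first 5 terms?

This is an arithmetic sequence.
i=0: S_0 = -1.89 + -3.1*0 = -1.89
i=1: S_1 = -1.89 + -3.1*1 = -4.99
i=2: S_2 = -1.89 + -3.1*2 = -8.09
i=3: S_3 = -1.89 + -3.1*3 = -11.19
i=4: S_4 = -1.89 + -3.1*4 = -14.29
The first 5 terms are: [-1.89, -4.99, -8.09, -11.19, -14.29]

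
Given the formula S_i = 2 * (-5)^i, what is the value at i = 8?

S_8 = 2 * (-5)^8 = 2 * 390625 = 781250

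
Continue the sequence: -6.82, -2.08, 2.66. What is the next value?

Differences: -2.08 - -6.82 = 4.74
This is an arithmetic sequence with common difference d = 4.74.
Next term = 2.66 + 4.74 = 7.4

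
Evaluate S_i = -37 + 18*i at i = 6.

S_6 = -37 + 18*6 = -37 + 108 = 71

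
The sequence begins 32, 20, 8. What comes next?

Differences: 20 - 32 = -12
This is an arithmetic sequence with common difference d = -12.
Next term = 8 + -12 = -4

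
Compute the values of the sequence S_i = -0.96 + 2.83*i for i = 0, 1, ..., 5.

This is an arithmetic sequence.
i=0: S_0 = -0.96 + 2.83*0 = -0.96
i=1: S_1 = -0.96 + 2.83*1 = 1.87
i=2: S_2 = -0.96 + 2.83*2 = 4.7
i=3: S_3 = -0.96 + 2.83*3 = 7.53
i=4: S_4 = -0.96 + 2.83*4 = 10.36
i=5: S_5 = -0.96 + 2.83*5 = 13.19
The first 6 terms are: [-0.96, 1.87, 4.7, 7.53, 10.36, 13.19]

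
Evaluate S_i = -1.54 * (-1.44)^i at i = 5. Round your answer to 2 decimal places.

S_5 = -1.54 * (-1.44)^5 ≈ -1.54 * -6.1917 ≈ 9.54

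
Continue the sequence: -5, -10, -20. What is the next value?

Ratios: -10 / -5 = 2.0
This is a geometric sequence with common ratio r = 2.
Next term = -20 * 2 = -40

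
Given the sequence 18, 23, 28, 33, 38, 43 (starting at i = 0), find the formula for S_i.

Check differences: 23 - 18 = 5
28 - 23 = 5
Common difference d = 5.
First term a = 18.
Formula: S_i = 18 + 5*i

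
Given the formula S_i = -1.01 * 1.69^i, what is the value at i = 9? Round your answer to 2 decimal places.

S_9 = -1.01 * 1.69^9 ≈ -1.01 * 112.4554 ≈ -113.58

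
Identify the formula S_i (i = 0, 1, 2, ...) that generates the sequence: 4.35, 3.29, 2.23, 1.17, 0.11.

Check differences: 3.29 - 4.35 = -1.06
2.23 - 3.29 = -1.06
Common difference d = -1.06.
First term a = 4.35.
Formula: S_i = 4.35 - 1.06*i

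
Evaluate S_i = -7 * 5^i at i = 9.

S_9 = -7 * 5^9 = -7 * 1953125 = -13671875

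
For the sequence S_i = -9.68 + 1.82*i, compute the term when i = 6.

S_6 = -9.68 + 1.82*6 = -9.68 + 10.92 = 1.24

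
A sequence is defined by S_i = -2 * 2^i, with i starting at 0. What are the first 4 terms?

This is a geometric sequence.
i=0: S_0 = -2 * 2^0 = -2
i=1: S_1 = -2 * 2^1 = -4
i=2: S_2 = -2 * 2^2 = -8
i=3: S_3 = -2 * 2^3 = -16
The first 4 terms are: [-2, -4, -8, -16]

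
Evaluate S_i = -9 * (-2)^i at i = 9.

S_9 = -9 * (-2)^9 = -9 * -512 = 4608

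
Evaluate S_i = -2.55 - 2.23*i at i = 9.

S_9 = -2.55 + -2.23*9 = -2.55 + -20.07 = -22.62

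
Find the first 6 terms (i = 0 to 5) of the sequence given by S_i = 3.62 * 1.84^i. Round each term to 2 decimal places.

This is a geometric sequence.
i=0: S_0 = 3.62 * 1.84^0 = 3.62
i=1: S_1 = 3.62 * 1.84^1 ≈ 6.66
i=2: S_2 = 3.62 * 1.84^2 ≈ 12.26
i=3: S_3 = 3.62 * 1.84^3 ≈ 22.55
i=4: S_4 = 3.62 * 1.84^4 ≈ 41.49
i=5: S_5 = 3.62 * 1.84^5 ≈ 76.35
The first 6 terms are: [3.62, 6.66, 12.26, 22.55, 41.49, 76.35]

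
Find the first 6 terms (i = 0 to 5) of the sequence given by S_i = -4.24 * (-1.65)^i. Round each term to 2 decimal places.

This is a geometric sequence.
i=0: S_0 = -4.24 * (-1.65)^0 = -4.24
i=1: S_1 = -4.24 * (-1.65)^1 ≈ 7.0
i=2: S_2 = -4.24 * (-1.65)^2 ≈ -11.54
i=3: S_3 = -4.24 * (-1.65)^3 ≈ 19.05
i=4: S_4 = -4.24 * (-1.65)^4 ≈ -31.43
i=5: S_5 = -4.24 * (-1.65)^5 ≈ 51.85
The first 6 terms are: [-4.24, 7.0, -11.54, 19.05, -31.43, 51.85]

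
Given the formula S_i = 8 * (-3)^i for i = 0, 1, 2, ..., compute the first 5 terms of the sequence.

This is a geometric sequence.
i=0: S_0 = 8 * (-3)^0 = 8
i=1: S_1 = 8 * (-3)^1 = -24
i=2: S_2 = 8 * (-3)^2 = 72
i=3: S_3 = 8 * (-3)^3 = -216
i=4: S_4 = 8 * (-3)^4 = 648
The first 5 terms are: [8, -24, 72, -216, 648]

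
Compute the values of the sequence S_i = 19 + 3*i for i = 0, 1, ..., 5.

This is an arithmetic sequence.
i=0: S_0 = 19 + 3*0 = 19
i=1: S_1 = 19 + 3*1 = 22
i=2: S_2 = 19 + 3*2 = 25
i=3: S_3 = 19 + 3*3 = 28
i=4: S_4 = 19 + 3*4 = 31
i=5: S_5 = 19 + 3*5 = 34
The first 6 terms are: [19, 22, 25, 28, 31, 34]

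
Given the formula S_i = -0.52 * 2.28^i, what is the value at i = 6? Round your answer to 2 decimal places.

S_6 = -0.52 * 2.28^6 ≈ -0.52 * 140.4782 ≈ -73.05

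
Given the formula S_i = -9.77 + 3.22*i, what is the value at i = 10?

S_10 = -9.77 + 3.22*10 = -9.77 + 32.2 = 22.43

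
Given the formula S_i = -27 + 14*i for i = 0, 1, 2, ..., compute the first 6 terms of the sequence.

This is an arithmetic sequence.
i=0: S_0 = -27 + 14*0 = -27
i=1: S_1 = -27 + 14*1 = -13
i=2: S_2 = -27 + 14*2 = 1
i=3: S_3 = -27 + 14*3 = 15
i=4: S_4 = -27 + 14*4 = 29
i=5: S_5 = -27 + 14*5 = 43
The first 6 terms are: [-27, -13, 1, 15, 29, 43]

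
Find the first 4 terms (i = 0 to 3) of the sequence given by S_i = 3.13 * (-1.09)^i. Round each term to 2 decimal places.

This is a geometric sequence.
i=0: S_0 = 3.13 * (-1.09)^0 = 3.13
i=1: S_1 = 3.13 * (-1.09)^1 ≈ -3.41
i=2: S_2 = 3.13 * (-1.09)^2 ≈ 3.72
i=3: S_3 = 3.13 * (-1.09)^3 ≈ -4.05
The first 4 terms are: [3.13, -3.41, 3.72, -4.05]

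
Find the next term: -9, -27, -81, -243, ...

Ratios: -27 / -9 = 3.0
This is a geometric sequence with common ratio r = 3.
Next term = -243 * 3 = -729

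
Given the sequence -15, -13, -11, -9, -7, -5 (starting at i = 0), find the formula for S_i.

Check differences: -13 - -15 = 2
-11 - -13 = 2
Common difference d = 2.
First term a = -15.
Formula: S_i = -15 + 2*i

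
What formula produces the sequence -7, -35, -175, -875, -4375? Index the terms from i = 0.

Check ratios: -35 / -7 = 5.0
Common ratio r = 5.
First term a = -7.
Formula: S_i = -7 * 5^i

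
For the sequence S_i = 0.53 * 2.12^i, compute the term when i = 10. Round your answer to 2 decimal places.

S_10 = 0.53 * 2.12^10 ≈ 0.53 * 1833.828 ≈ 971.93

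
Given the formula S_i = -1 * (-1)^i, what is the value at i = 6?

S_6 = -1 * (-1)^6 = -1 * 1 = -1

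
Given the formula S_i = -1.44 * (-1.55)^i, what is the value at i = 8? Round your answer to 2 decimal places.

S_8 = -1.44 * (-1.55)^8 ≈ -1.44 * 33.3161 ≈ -47.98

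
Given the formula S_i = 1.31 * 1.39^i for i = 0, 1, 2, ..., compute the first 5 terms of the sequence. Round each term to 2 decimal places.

This is a geometric sequence.
i=0: S_0 = 1.31 * 1.39^0 = 1.31
i=1: S_1 = 1.31 * 1.39^1 ≈ 1.82
i=2: S_2 = 1.31 * 1.39^2 ≈ 2.53
i=3: S_3 = 1.31 * 1.39^3 ≈ 3.52
i=4: S_4 = 1.31 * 1.39^4 ≈ 4.89
The first 5 terms are: [1.31, 1.82, 2.53, 3.52, 4.89]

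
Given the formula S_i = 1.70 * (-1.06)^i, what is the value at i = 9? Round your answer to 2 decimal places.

S_9 = 1.7 * (-1.06)^9 ≈ 1.7 * -1.6895 ≈ -2.87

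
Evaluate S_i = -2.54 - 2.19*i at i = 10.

S_10 = -2.54 + -2.19*10 = -2.54 + -21.9 = -24.44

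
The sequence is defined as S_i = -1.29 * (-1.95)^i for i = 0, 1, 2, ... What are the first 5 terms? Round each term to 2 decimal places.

This is a geometric sequence.
i=0: S_0 = -1.29 * (-1.95)^0 = -1.29
i=1: S_1 = -1.29 * (-1.95)^1 ≈ 2.52
i=2: S_2 = -1.29 * (-1.95)^2 ≈ -4.91
i=3: S_3 = -1.29 * (-1.95)^3 ≈ 9.57
i=4: S_4 = -1.29 * (-1.95)^4 ≈ -18.65
The first 5 terms are: [-1.29, 2.52, -4.91, 9.57, -18.65]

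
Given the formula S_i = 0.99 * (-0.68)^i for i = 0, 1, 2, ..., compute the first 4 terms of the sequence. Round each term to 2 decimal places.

This is a geometric sequence.
i=0: S_0 = 0.99 * (-0.68)^0 = 0.99
i=1: S_1 = 0.99 * (-0.68)^1 ≈ -0.67
i=2: S_2 = 0.99 * (-0.68)^2 ≈ 0.46
i=3: S_3 = 0.99 * (-0.68)^3 ≈ -0.31
The first 4 terms are: [0.99, -0.67, 0.46, -0.31]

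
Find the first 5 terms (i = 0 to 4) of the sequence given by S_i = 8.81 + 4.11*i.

This is an arithmetic sequence.
i=0: S_0 = 8.81 + 4.11*0 = 8.81
i=1: S_1 = 8.81 + 4.11*1 = 12.92
i=2: S_2 = 8.81 + 4.11*2 = 17.03
i=3: S_3 = 8.81 + 4.11*3 = 21.14
i=4: S_4 = 8.81 + 4.11*4 = 25.25
The first 5 terms are: [8.81, 12.92, 17.03, 21.14, 25.25]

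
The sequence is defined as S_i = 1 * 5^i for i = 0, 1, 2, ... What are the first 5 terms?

This is a geometric sequence.
i=0: S_0 = 1 * 5^0 = 1
i=1: S_1 = 1 * 5^1 = 5
i=2: S_2 = 1 * 5^2 = 25
i=3: S_3 = 1 * 5^3 = 125
i=4: S_4 = 1 * 5^4 = 625
The first 5 terms are: [1, 5, 25, 125, 625]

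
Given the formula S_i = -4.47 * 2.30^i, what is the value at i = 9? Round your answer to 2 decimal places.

S_9 = -4.47 * 2.3^9 ≈ -4.47 * 1801.1527 ≈ -8051.15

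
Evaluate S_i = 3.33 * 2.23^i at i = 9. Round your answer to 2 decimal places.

S_9 = 3.33 * 2.23^9 ≈ 3.33 * 1363.7783 ≈ 4541.38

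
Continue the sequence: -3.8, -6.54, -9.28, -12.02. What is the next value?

Differences: -6.54 - -3.8 = -2.74
This is an arithmetic sequence with common difference d = -2.74.
Next term = -12.02 + -2.74 = -14.76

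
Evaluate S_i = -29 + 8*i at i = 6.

S_6 = -29 + 8*6 = -29 + 48 = 19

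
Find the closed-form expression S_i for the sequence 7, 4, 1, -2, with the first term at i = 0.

Check differences: 4 - 7 = -3
1 - 4 = -3
Common difference d = -3.
First term a = 7.
Formula: S_i = 7 - 3*i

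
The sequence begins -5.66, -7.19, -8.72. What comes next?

Differences: -7.19 - -5.66 = -1.53
This is an arithmetic sequence with common difference d = -1.53.
Next term = -8.72 + -1.53 = -10.25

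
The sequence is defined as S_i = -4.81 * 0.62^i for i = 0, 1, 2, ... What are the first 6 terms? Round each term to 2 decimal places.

This is a geometric sequence.
i=0: S_0 = -4.81 * 0.62^0 = -4.81
i=1: S_1 = -4.81 * 0.62^1 ≈ -2.98
i=2: S_2 = -4.81 * 0.62^2 ≈ -1.85
i=3: S_3 = -4.81 * 0.62^3 ≈ -1.15
i=4: S_4 = -4.81 * 0.62^4 ≈ -0.71
i=5: S_5 = -4.81 * 0.62^5 ≈ -0.44
The first 6 terms are: [-4.81, -2.98, -1.85, -1.15, -0.71, -0.44]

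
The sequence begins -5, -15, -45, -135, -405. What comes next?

Ratios: -15 / -5 = 3.0
This is a geometric sequence with common ratio r = 3.
Next term = -405 * 3 = -1215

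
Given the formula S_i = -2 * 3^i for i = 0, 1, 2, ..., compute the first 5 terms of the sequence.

This is a geometric sequence.
i=0: S_0 = -2 * 3^0 = -2
i=1: S_1 = -2 * 3^1 = -6
i=2: S_2 = -2 * 3^2 = -18
i=3: S_3 = -2 * 3^3 = -54
i=4: S_4 = -2 * 3^4 = -162
The first 5 terms are: [-2, -6, -18, -54, -162]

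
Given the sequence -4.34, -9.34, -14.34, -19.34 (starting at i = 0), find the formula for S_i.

Check differences: -9.34 - -4.34 = -5.0
-14.34 - -9.34 = -5.0
Common difference d = -5.0.
First term a = -4.34.
Formula: S_i = -4.34 - 5.00*i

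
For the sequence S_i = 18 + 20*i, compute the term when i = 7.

S_7 = 18 + 20*7 = 18 + 140 = 158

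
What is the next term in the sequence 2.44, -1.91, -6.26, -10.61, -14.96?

Differences: -1.91 - 2.44 = -4.35
This is an arithmetic sequence with common difference d = -4.35.
Next term = -14.96 + -4.35 = -19.31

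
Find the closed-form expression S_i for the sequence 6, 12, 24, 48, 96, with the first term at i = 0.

Check ratios: 12 / 6 = 2.0
Common ratio r = 2.
First term a = 6.
Formula: S_i = 6 * 2^i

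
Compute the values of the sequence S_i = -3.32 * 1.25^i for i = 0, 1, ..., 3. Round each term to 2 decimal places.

This is a geometric sequence.
i=0: S_0 = -3.32 * 1.25^0 = -3.32
i=1: S_1 = -3.32 * 1.25^1 = -4.15
i=2: S_2 = -3.32 * 1.25^2 ≈ -5.19
i=3: S_3 = -3.32 * 1.25^3 ≈ -6.48
The first 4 terms are: [-3.32, -4.15, -5.19, -6.48]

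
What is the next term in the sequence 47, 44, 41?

Differences: 44 - 47 = -3
This is an arithmetic sequence with common difference d = -3.
Next term = 41 + -3 = 38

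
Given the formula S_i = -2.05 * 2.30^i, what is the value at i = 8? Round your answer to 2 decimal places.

S_8 = -2.05 * 2.3^8 ≈ -2.05 * 783.1099 ≈ -1605.38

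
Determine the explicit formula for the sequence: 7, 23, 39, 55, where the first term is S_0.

Check differences: 23 - 7 = 16
39 - 23 = 16
Common difference d = 16.
First term a = 7.
Formula: S_i = 7 + 16*i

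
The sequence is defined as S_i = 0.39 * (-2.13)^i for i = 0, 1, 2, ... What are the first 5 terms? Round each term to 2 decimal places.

This is a geometric sequence.
i=0: S_0 = 0.39 * (-2.13)^0 = 0.39
i=1: S_1 = 0.39 * (-2.13)^1 ≈ -0.83
i=2: S_2 = 0.39 * (-2.13)^2 ≈ 1.77
i=3: S_3 = 0.39 * (-2.13)^3 ≈ -3.77
i=4: S_4 = 0.39 * (-2.13)^4 ≈ 8.03
The first 5 terms are: [0.39, -0.83, 1.77, -3.77, 8.03]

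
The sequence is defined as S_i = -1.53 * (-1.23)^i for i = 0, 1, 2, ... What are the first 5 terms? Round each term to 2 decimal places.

This is a geometric sequence.
i=0: S_0 = -1.53 * (-1.23)^0 = -1.53
i=1: S_1 = -1.53 * (-1.23)^1 ≈ 1.88
i=2: S_2 = -1.53 * (-1.23)^2 ≈ -2.31
i=3: S_3 = -1.53 * (-1.23)^3 ≈ 2.85
i=4: S_4 = -1.53 * (-1.23)^4 ≈ -3.5
The first 5 terms are: [-1.53, 1.88, -2.31, 2.85, -3.5]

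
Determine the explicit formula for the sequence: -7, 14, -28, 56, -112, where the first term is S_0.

Check ratios: 14 / -7 = -2.0
Common ratio r = -2.
First term a = -7.
Formula: S_i = -7 * (-2)^i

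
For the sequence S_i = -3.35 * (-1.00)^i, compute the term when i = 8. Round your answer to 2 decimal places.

S_8 = -3.35 * (-1.0)^8 = -3.35 * 1 = -3.35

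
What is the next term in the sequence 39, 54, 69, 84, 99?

Differences: 54 - 39 = 15
This is an arithmetic sequence with common difference d = 15.
Next term = 99 + 15 = 114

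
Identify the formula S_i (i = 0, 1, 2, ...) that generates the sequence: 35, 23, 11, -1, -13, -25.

Check differences: 23 - 35 = -12
11 - 23 = -12
Common difference d = -12.
First term a = 35.
Formula: S_i = 35 - 12*i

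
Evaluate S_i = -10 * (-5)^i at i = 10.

S_10 = -10 * (-5)^10 = -10 * 9765625 = -97656250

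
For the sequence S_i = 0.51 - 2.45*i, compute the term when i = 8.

S_8 = 0.51 + -2.45*8 = 0.51 + -19.6 = -19.09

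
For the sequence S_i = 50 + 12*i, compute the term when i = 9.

S_9 = 50 + 12*9 = 50 + 108 = 158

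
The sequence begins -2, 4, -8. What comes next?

Ratios: 4 / -2 = -2.0
This is a geometric sequence with common ratio r = -2.
Next term = -8 * -2 = 16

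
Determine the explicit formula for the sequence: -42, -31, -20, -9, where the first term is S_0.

Check differences: -31 - -42 = 11
-20 - -31 = 11
Common difference d = 11.
First term a = -42.
Formula: S_i = -42 + 11*i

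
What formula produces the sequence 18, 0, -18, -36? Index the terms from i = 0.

Check differences: 0 - 18 = -18
-18 - 0 = -18
Common difference d = -18.
First term a = 18.
Formula: S_i = 18 - 18*i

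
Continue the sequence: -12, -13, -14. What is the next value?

Differences: -13 - -12 = -1
This is an arithmetic sequence with common difference d = -1.
Next term = -14 + -1 = -15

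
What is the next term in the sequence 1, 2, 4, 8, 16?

Ratios: 2 / 1 = 2.0
This is a geometric sequence with common ratio r = 2.
Next term = 16 * 2 = 32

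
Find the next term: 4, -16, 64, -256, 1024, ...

Ratios: -16 / 4 = -4.0
This is a geometric sequence with common ratio r = -4.
Next term = 1024 * -4 = -4096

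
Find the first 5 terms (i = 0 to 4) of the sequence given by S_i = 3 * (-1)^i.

This is a geometric sequence.
i=0: S_0 = 3 * (-1)^0 = 3
i=1: S_1 = 3 * (-1)^1 = -3
i=2: S_2 = 3 * (-1)^2 = 3
i=3: S_3 = 3 * (-1)^3 = -3
i=4: S_4 = 3 * (-1)^4 = 3
The first 5 terms are: [3, -3, 3, -3, 3]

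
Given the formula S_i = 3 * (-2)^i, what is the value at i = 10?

S_10 = 3 * (-2)^10 = 3 * 1024 = 3072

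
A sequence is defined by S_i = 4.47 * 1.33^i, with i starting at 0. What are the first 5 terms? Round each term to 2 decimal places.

This is a geometric sequence.
i=0: S_0 = 4.47 * 1.33^0 = 4.47
i=1: S_1 = 4.47 * 1.33^1 ≈ 5.95
i=2: S_2 = 4.47 * 1.33^2 ≈ 7.91
i=3: S_3 = 4.47 * 1.33^3 ≈ 10.52
i=4: S_4 = 4.47 * 1.33^4 ≈ 13.99
The first 5 terms are: [4.47, 5.95, 7.91, 10.52, 13.99]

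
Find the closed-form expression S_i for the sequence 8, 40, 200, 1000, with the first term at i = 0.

Check ratios: 40 / 8 = 5.0
Common ratio r = 5.
First term a = 8.
Formula: S_i = 8 * 5^i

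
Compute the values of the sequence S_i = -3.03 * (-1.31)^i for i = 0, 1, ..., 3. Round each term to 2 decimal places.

This is a geometric sequence.
i=0: S_0 = -3.03 * (-1.31)^0 = -3.03
i=1: S_1 = -3.03 * (-1.31)^1 ≈ 3.97
i=2: S_2 = -3.03 * (-1.31)^2 ≈ -5.2
i=3: S_3 = -3.03 * (-1.31)^3 ≈ 6.81
The first 4 terms are: [-3.03, 3.97, -5.2, 6.81]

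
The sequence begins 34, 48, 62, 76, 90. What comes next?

Differences: 48 - 34 = 14
This is an arithmetic sequence with common difference d = 14.
Next term = 90 + 14 = 104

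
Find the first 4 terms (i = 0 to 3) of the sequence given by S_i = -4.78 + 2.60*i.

This is an arithmetic sequence.
i=0: S_0 = -4.78 + 2.6*0 = -4.78
i=1: S_1 = -4.78 + 2.6*1 = -2.18
i=2: S_2 = -4.78 + 2.6*2 = 0.42
i=3: S_3 = -4.78 + 2.6*3 = 3.02
The first 4 terms are: [-4.78, -2.18, 0.42, 3.02]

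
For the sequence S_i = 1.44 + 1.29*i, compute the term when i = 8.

S_8 = 1.44 + 1.29*8 = 1.44 + 10.32 = 11.76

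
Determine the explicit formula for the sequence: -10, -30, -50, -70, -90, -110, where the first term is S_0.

Check differences: -30 - -10 = -20
-50 - -30 = -20
Common difference d = -20.
First term a = -10.
Formula: S_i = -10 - 20*i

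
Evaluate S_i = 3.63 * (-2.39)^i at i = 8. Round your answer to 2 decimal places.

S_8 = 3.63 * (-2.39)^8 ≈ 3.63 * 1064.592 ≈ 3864.47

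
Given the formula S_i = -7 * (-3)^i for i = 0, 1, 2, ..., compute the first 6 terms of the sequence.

This is a geometric sequence.
i=0: S_0 = -7 * (-3)^0 = -7
i=1: S_1 = -7 * (-3)^1 = 21
i=2: S_2 = -7 * (-3)^2 = -63
i=3: S_3 = -7 * (-3)^3 = 189
i=4: S_4 = -7 * (-3)^4 = -567
i=5: S_5 = -7 * (-3)^5 = 1701
The first 6 terms are: [-7, 21, -63, 189, -567, 1701]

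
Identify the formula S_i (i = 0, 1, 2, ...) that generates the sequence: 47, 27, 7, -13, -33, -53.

Check differences: 27 - 47 = -20
7 - 27 = -20
Common difference d = -20.
First term a = 47.
Formula: S_i = 47 - 20*i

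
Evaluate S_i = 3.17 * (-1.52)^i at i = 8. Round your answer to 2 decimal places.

S_8 = 3.17 * (-1.52)^8 ≈ 3.17 * 28.49369 ≈ 90.32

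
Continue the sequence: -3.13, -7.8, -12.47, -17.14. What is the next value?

Differences: -7.8 - -3.13 = -4.67
This is an arithmetic sequence with common difference d = -4.67.
Next term = -17.14 + -4.67 = -21.81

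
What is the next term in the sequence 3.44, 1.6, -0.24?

Differences: 1.6 - 3.44 = -1.84
This is an arithmetic sequence with common difference d = -1.84.
Next term = -0.24 + -1.84 = -2.08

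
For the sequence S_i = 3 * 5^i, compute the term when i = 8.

S_8 = 3 * 5^8 = 3 * 390625 = 1171875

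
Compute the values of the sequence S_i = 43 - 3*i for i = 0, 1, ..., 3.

This is an arithmetic sequence.
i=0: S_0 = 43 + -3*0 = 43
i=1: S_1 = 43 + -3*1 = 40
i=2: S_2 = 43 + -3*2 = 37
i=3: S_3 = 43 + -3*3 = 34
The first 4 terms are: [43, 40, 37, 34]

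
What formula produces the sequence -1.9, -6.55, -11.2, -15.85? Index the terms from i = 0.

Check differences: -6.55 - -1.9 = -4.65
-11.2 - -6.55 = -4.65
Common difference d = -4.65.
First term a = -1.9.
Formula: S_i = -1.90 - 4.65*i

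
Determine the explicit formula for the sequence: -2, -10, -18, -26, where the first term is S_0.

Check differences: -10 - -2 = -8
-18 - -10 = -8
Common difference d = -8.
First term a = -2.
Formula: S_i = -2 - 8*i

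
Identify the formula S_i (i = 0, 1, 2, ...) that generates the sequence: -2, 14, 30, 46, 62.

Check differences: 14 - -2 = 16
30 - 14 = 16
Common difference d = 16.
First term a = -2.
Formula: S_i = -2 + 16*i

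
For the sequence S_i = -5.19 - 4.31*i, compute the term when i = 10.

S_10 = -5.19 + -4.31*10 = -5.19 + -43.1 = -48.29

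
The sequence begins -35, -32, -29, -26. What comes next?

Differences: -32 - -35 = 3
This is an arithmetic sequence with common difference d = 3.
Next term = -26 + 3 = -23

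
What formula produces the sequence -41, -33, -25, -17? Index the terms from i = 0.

Check differences: -33 - -41 = 8
-25 - -33 = 8
Common difference d = 8.
First term a = -41.
Formula: S_i = -41 + 8*i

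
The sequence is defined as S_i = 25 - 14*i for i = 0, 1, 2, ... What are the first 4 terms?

This is an arithmetic sequence.
i=0: S_0 = 25 + -14*0 = 25
i=1: S_1 = 25 + -14*1 = 11
i=2: S_2 = 25 + -14*2 = -3
i=3: S_3 = 25 + -14*3 = -17
The first 4 terms are: [25, 11, -3, -17]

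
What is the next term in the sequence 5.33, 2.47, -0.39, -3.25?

Differences: 2.47 - 5.33 = -2.86
This is an arithmetic sequence with common difference d = -2.86.
Next term = -3.25 + -2.86 = -6.11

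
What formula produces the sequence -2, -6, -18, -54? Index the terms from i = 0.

Check ratios: -6 / -2 = 3.0
Common ratio r = 3.
First term a = -2.
Formula: S_i = -2 * 3^i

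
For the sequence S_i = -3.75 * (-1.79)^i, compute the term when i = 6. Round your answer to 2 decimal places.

S_6 = -3.75 * (-1.79)^6 ≈ -3.75 * 32.8941 ≈ -123.35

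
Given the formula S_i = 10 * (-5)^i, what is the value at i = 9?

S_9 = 10 * (-5)^9 = 10 * -1953125 = -19531250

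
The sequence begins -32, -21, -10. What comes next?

Differences: -21 - -32 = 11
This is an arithmetic sequence with common difference d = 11.
Next term = -10 + 11 = 1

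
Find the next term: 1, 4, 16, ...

Ratios: 4 / 1 = 4.0
This is a geometric sequence with common ratio r = 4.
Next term = 16 * 4 = 64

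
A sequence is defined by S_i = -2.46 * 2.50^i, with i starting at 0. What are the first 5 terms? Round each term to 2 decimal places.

This is a geometric sequence.
i=0: S_0 = -2.46 * 2.5^0 = -2.46
i=1: S_1 = -2.46 * 2.5^1 = -6.15
i=2: S_2 = -2.46 * 2.5^2 ≈ -15.38
i=3: S_3 = -2.46 * 2.5^3 ≈ -38.44
i=4: S_4 = -2.46 * 2.5^4 ≈ -96.09
The first 5 terms are: [-2.46, -6.15, -15.38, -38.44, -96.09]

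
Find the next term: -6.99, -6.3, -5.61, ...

Differences: -6.3 - -6.99 = 0.69
This is an arithmetic sequence with common difference d = 0.69.
Next term = -5.61 + 0.69 = -4.92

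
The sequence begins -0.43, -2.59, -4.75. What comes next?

Differences: -2.59 - -0.43 = -2.16
This is an arithmetic sequence with common difference d = -2.16.
Next term = -4.75 + -2.16 = -6.91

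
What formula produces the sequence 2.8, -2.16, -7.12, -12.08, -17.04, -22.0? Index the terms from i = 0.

Check differences: -2.16 - 2.8 = -4.96
-7.12 - -2.16 = -4.96
Common difference d = -4.96.
First term a = 2.8.
Formula: S_i = 2.80 - 4.96*i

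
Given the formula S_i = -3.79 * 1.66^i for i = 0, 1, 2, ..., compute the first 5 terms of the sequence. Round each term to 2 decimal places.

This is a geometric sequence.
i=0: S_0 = -3.79 * 1.66^0 = -3.79
i=1: S_1 = -3.79 * 1.66^1 ≈ -6.29
i=2: S_2 = -3.79 * 1.66^2 ≈ -10.44
i=3: S_3 = -3.79 * 1.66^3 ≈ -17.34
i=4: S_4 = -3.79 * 1.66^4 ≈ -28.78
The first 5 terms are: [-3.79, -6.29, -10.44, -17.34, -28.78]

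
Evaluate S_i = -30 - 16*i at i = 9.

S_9 = -30 + -16*9 = -30 + -144 = -174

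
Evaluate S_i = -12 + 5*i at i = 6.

S_6 = -12 + 5*6 = -12 + 30 = 18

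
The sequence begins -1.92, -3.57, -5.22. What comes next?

Differences: -3.57 - -1.92 = -1.65
This is an arithmetic sequence with common difference d = -1.65.
Next term = -5.22 + -1.65 = -6.87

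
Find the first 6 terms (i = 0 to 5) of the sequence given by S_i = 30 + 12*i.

This is an arithmetic sequence.
i=0: S_0 = 30 + 12*0 = 30
i=1: S_1 = 30 + 12*1 = 42
i=2: S_2 = 30 + 12*2 = 54
i=3: S_3 = 30 + 12*3 = 66
i=4: S_4 = 30 + 12*4 = 78
i=5: S_5 = 30 + 12*5 = 90
The first 6 terms are: [30, 42, 54, 66, 78, 90]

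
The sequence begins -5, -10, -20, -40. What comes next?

Ratios: -10 / -5 = 2.0
This is a geometric sequence with common ratio r = 2.
Next term = -40 * 2 = -80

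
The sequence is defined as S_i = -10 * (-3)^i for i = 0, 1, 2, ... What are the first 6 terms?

This is a geometric sequence.
i=0: S_0 = -10 * (-3)^0 = -10
i=1: S_1 = -10 * (-3)^1 = 30
i=2: S_2 = -10 * (-3)^2 = -90
i=3: S_3 = -10 * (-3)^3 = 270
i=4: S_4 = -10 * (-3)^4 = -810
i=5: S_5 = -10 * (-3)^5 = 2430
The first 6 terms are: [-10, 30, -90, 270, -810, 2430]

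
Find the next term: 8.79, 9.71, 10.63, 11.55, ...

Differences: 9.71 - 8.79 = 0.92
This is an arithmetic sequence with common difference d = 0.92.
Next term = 11.55 + 0.92 = 12.47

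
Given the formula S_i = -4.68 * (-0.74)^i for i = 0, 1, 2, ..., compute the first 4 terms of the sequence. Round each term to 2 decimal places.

This is a geometric sequence.
i=0: S_0 = -4.68 * (-0.74)^0 = -4.68
i=1: S_1 = -4.68 * (-0.74)^1 ≈ 3.46
i=2: S_2 = -4.68 * (-0.74)^2 ≈ -2.56
i=3: S_3 = -4.68 * (-0.74)^3 ≈ 1.9
The first 4 terms are: [-4.68, 3.46, -2.56, 1.9]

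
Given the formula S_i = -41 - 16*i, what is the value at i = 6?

S_6 = -41 + -16*6 = -41 + -96 = -137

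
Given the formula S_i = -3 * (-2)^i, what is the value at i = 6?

S_6 = -3 * (-2)^6 = -3 * 64 = -192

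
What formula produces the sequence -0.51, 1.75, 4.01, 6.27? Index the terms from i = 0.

Check differences: 1.75 - -0.51 = 2.26
4.01 - 1.75 = 2.26
Common difference d = 2.26.
First term a = -0.51.
Formula: S_i = -0.51 + 2.26*i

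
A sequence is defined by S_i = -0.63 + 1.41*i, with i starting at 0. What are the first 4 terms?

This is an arithmetic sequence.
i=0: S_0 = -0.63 + 1.41*0 = -0.63
i=1: S_1 = -0.63 + 1.41*1 = 0.78
i=2: S_2 = -0.63 + 1.41*2 = 2.19
i=3: S_3 = -0.63 + 1.41*3 = 3.6
The first 4 terms are: [-0.63, 0.78, 2.19, 3.6]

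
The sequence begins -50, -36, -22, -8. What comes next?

Differences: -36 - -50 = 14
This is an arithmetic sequence with common difference d = 14.
Next term = -8 + 14 = 6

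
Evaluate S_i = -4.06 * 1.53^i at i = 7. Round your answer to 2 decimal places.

S_7 = -4.06 * 1.53^7 ≈ -4.06 * 19.6264 ≈ -79.68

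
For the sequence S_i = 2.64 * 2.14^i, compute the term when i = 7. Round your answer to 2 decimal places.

S_7 = 2.64 * 2.14^7 ≈ 2.64 * 205.54 ≈ 542.63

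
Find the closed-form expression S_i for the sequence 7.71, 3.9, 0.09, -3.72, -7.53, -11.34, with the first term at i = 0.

Check differences: 3.9 - 7.71 = -3.81
0.09 - 3.9 = -3.81
Common difference d = -3.81.
First term a = 7.71.
Formula: S_i = 7.71 - 3.81*i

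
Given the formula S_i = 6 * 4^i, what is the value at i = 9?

S_9 = 6 * 4^9 = 6 * 262144 = 1572864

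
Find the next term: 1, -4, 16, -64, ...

Ratios: -4 / 1 = -4.0
This is a geometric sequence with common ratio r = -4.
Next term = -64 * -4 = 256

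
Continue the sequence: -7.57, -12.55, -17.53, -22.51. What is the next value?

Differences: -12.55 - -7.57 = -4.98
This is an arithmetic sequence with common difference d = -4.98.
Next term = -22.51 + -4.98 = -27.49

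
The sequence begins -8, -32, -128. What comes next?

Ratios: -32 / -8 = 4.0
This is a geometric sequence with common ratio r = 4.
Next term = -128 * 4 = -512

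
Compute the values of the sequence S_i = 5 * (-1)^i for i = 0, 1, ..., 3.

This is a geometric sequence.
i=0: S_0 = 5 * (-1)^0 = 5
i=1: S_1 = 5 * (-1)^1 = -5
i=2: S_2 = 5 * (-1)^2 = 5
i=3: S_3 = 5 * (-1)^3 = -5
The first 4 terms are: [5, -5, 5, -5]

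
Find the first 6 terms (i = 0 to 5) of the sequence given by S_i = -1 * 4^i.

This is a geometric sequence.
i=0: S_0 = -1 * 4^0 = -1
i=1: S_1 = -1 * 4^1 = -4
i=2: S_2 = -1 * 4^2 = -16
i=3: S_3 = -1 * 4^3 = -64
i=4: S_4 = -1 * 4^4 = -256
i=5: S_5 = -1 * 4^5 = -1024
The first 6 terms are: [-1, -4, -16, -64, -256, -1024]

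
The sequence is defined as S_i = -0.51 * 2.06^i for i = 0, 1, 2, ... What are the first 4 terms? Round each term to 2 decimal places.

This is a geometric sequence.
i=0: S_0 = -0.51 * 2.06^0 = -0.51
i=1: S_1 = -0.51 * 2.06^1 ≈ -1.05
i=2: S_2 = -0.51 * 2.06^2 ≈ -2.16
i=3: S_3 = -0.51 * 2.06^3 ≈ -4.46
The first 4 terms are: [-0.51, -1.05, -2.16, -4.46]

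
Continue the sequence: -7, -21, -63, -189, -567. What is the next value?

Ratios: -21 / -7 = 3.0
This is a geometric sequence with common ratio r = 3.
Next term = -567 * 3 = -1701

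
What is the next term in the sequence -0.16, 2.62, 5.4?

Differences: 2.62 - -0.16 = 2.78
This is an arithmetic sequence with common difference d = 2.78.
Next term = 5.4 + 2.78 = 8.18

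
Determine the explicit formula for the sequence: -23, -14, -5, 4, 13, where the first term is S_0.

Check differences: -14 - -23 = 9
-5 - -14 = 9
Common difference d = 9.
First term a = -23.
Formula: S_i = -23 + 9*i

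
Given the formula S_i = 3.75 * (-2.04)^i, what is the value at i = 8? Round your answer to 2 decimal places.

S_8 = 3.75 * (-2.04)^8 ≈ 3.75 * 299.9448 ≈ 1124.79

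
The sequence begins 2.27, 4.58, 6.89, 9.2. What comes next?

Differences: 4.58 - 2.27 = 2.31
This is an arithmetic sequence with common difference d = 2.31.
Next term = 9.2 + 2.31 = 11.51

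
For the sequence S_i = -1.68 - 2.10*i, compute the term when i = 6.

S_6 = -1.68 + -2.1*6 = -1.68 + -12.6 = -14.28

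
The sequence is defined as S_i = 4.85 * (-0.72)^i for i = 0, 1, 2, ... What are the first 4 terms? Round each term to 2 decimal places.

This is a geometric sequence.
i=0: S_0 = 4.85 * (-0.72)^0 = 4.85
i=1: S_1 = 4.85 * (-0.72)^1 ≈ -3.49
i=2: S_2 = 4.85 * (-0.72)^2 ≈ 2.51
i=3: S_3 = 4.85 * (-0.72)^3 ≈ -1.81
The first 4 terms are: [4.85, -3.49, 2.51, -1.81]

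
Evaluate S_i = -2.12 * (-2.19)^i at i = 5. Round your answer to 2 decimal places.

S_5 = -2.12 * (-2.19)^5 ≈ -2.12 * -50.3756 ≈ 106.8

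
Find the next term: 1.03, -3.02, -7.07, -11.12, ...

Differences: -3.02 - 1.03 = -4.05
This is an arithmetic sequence with common difference d = -4.05.
Next term = -11.12 + -4.05 = -15.17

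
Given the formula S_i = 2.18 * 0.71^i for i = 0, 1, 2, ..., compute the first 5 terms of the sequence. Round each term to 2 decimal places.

This is a geometric sequence.
i=0: S_0 = 2.18 * 0.71^0 = 2.18
i=1: S_1 = 2.18 * 0.71^1 ≈ 1.55
i=2: S_2 = 2.18 * 0.71^2 ≈ 1.1
i=3: S_3 = 2.18 * 0.71^3 ≈ 0.78
i=4: S_4 = 2.18 * 0.71^4 ≈ 0.55
The first 5 terms are: [2.18, 1.55, 1.1, 0.78, 0.55]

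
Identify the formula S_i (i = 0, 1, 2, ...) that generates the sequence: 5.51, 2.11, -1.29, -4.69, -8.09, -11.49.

Check differences: 2.11 - 5.51 = -3.4
-1.29 - 2.11 = -3.4
Common difference d = -3.4.
First term a = 5.51.
Formula: S_i = 5.51 - 3.40*i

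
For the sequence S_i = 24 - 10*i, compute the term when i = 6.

S_6 = 24 + -10*6 = 24 + -60 = -36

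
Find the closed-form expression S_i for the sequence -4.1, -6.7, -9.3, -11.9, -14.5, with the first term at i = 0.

Check differences: -6.7 - -4.1 = -2.6
-9.3 - -6.7 = -2.6
Common difference d = -2.6.
First term a = -4.1.
Formula: S_i = -4.10 - 2.60*i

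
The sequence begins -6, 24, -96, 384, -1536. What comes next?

Ratios: 24 / -6 = -4.0
This is a geometric sequence with common ratio r = -4.
Next term = -1536 * -4 = 6144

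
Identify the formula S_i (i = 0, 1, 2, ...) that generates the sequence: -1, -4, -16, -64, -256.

Check ratios: -4 / -1 = 4.0
Common ratio r = 4.
First term a = -1.
Formula: S_i = -1 * 4^i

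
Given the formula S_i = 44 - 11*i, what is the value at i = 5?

S_5 = 44 + -11*5 = 44 + -55 = -11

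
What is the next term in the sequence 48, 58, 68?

Differences: 58 - 48 = 10
This is an arithmetic sequence with common difference d = 10.
Next term = 68 + 10 = 78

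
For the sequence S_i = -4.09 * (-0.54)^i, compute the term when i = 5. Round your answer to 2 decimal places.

S_5 = -4.09 * (-0.54)^5 ≈ -4.09 * -0.0459 ≈ 0.19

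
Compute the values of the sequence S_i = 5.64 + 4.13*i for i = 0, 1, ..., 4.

This is an arithmetic sequence.
i=0: S_0 = 5.64 + 4.13*0 = 5.64
i=1: S_1 = 5.64 + 4.13*1 = 9.77
i=2: S_2 = 5.64 + 4.13*2 = 13.9
i=3: S_3 = 5.64 + 4.13*3 = 18.03
i=4: S_4 = 5.64 + 4.13*4 = 22.16
The first 5 terms are: [5.64, 9.77, 13.9, 18.03, 22.16]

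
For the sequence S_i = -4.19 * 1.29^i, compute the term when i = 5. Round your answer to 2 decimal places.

S_5 = -4.19 * 1.29^5 ≈ -4.19 * 3.5723 ≈ -14.97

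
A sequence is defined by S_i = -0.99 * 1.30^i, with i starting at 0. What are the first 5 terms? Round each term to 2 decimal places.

This is a geometric sequence.
i=0: S_0 = -0.99 * 1.3^0 = -0.99
i=1: S_1 = -0.99 * 1.3^1 ≈ -1.29
i=2: S_2 = -0.99 * 1.3^2 ≈ -1.67
i=3: S_3 = -0.99 * 1.3^3 ≈ -2.18
i=4: S_4 = -0.99 * 1.3^4 ≈ -2.83
The first 5 terms are: [-0.99, -1.29, -1.67, -2.18, -2.83]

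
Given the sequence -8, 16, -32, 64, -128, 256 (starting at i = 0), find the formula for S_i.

Check ratios: 16 / -8 = -2.0
Common ratio r = -2.
First term a = -8.
Formula: S_i = -8 * (-2)^i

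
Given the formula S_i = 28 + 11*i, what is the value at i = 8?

S_8 = 28 + 11*8 = 28 + 88 = 116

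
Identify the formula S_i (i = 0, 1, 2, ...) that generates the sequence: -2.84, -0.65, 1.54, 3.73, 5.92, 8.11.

Check differences: -0.65 - -2.84 = 2.19
1.54 - -0.65 = 2.19
Common difference d = 2.19.
First term a = -2.84.
Formula: S_i = -2.84 + 2.19*i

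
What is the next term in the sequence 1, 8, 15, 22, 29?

Differences: 8 - 1 = 7
This is an arithmetic sequence with common difference d = 7.
Next term = 29 + 7 = 36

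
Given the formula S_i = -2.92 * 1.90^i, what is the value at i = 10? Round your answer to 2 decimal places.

S_10 = -2.92 * 1.9^10 ≈ -2.92 * 613.1066 ≈ -1790.27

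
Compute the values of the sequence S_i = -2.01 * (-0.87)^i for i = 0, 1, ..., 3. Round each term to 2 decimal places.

This is a geometric sequence.
i=0: S_0 = -2.01 * (-0.87)^0 = -2.01
i=1: S_1 = -2.01 * (-0.87)^1 ≈ 1.75
i=2: S_2 = -2.01 * (-0.87)^2 ≈ -1.52
i=3: S_3 = -2.01 * (-0.87)^3 ≈ 1.32
The first 4 terms are: [-2.01, 1.75, -1.52, 1.32]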